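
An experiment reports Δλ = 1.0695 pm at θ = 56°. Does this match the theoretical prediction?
Yes, consistent

Calculate the expected shift for θ = 56°:

Δλ_expected = λ_C(1 - cos(56°))
Δλ_expected = 2.4263 × (1 - cos(56°))
Δλ_expected = 2.4263 × 0.4408
Δλ_expected = 1.0695 pm

Given shift: 1.0695 pm
Expected shift: 1.0695 pm
Difference: 0.0000 pm

The values match. This is consistent with Compton scattering at the stated angle.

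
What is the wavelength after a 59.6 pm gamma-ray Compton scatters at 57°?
60.7048 pm

Using the Compton scattering formula:
λ' = λ + Δλ = λ + λ_C(1 - cos θ)

Given:
- Initial wavelength λ = 59.6 pm
- Scattering angle θ = 57°
- Compton wavelength λ_C ≈ 2.4263 pm

Calculate the shift:
Δλ = 2.4263 × (1 - cos(57°))
Δλ = 2.4263 × 0.4554
Δλ = 1.1048 pm

Final wavelength:
λ' = 59.6 + 1.1048 = 60.7048 pm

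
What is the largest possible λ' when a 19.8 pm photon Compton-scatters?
24.6526 pm (at θ = 180°)

The Compton shift is Δλ = λ_C(1 − cos θ).

Since cos θ ranges from −1 to 1, the factor (1 − cos θ) ranges from 0 to 2; the maximum shift occurs at θ = 180° (backscattering):
Δλ_max = 2λ_C = 2 × 2.4263 pm = 4.8526 pm

Maximum scattered wavelength:
λ'_max = λ₀ + Δλ_max = 19.8 + 4.8526 = 24.6526 pm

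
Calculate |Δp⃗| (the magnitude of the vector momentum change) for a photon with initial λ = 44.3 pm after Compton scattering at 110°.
2.3673e-23 kg·m/s

Photon momentum magnitude is p = h/λ.

Initial momentum:
p₀ = h/λ = 6.6261e-34/4.4300e-11 = 1.4957e-23 kg·m/s

After scattering:
λ' = λ + Δλ = 44.3 + 3.2562 = 47.5562 pm
p' = h/λ' = 6.6261e-34/4.7556e-11 = 1.3933e-23 kg·m/s

Momentum is a vector; the scattered photon's direction makes angle θ = 110° with the incident direction. The magnitude of the vector change Δp⃗ = p⃗₀ − p⃗' is found from the law of cosines:
|Δp⃗|² = p₀² + p'² − 2p₀p'cos θ
|Δp⃗|² = (1.4957e-23)² + (1.3933e-23)² − 2·1.4957e-23·1.3933e-23·cos(110°)
|Δp⃗| = 2.3673e-23 kg·m/s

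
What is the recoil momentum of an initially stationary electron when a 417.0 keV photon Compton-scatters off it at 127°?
2.9139e-22 kg·m/s

The electron is initially at rest, so by conservation of momentum:
p⃗_e = p⃗₀ − p⃗'  (incident photon momentum minus scattered photon momentum)

Photon momentum magnitudes (p = h/λ = E/c):
λ₀ = hc/E₀ = 2.9732 pm → p₀ = h/λ₀ = 2.2286e-22 kg·m/s
Δλ = λ_C(1 − cos 127°) = 3.8865 pm
λ' = 6.8597 pm → p' = h/λ' = 9.6594e-23 kg·m/s

The scattered photon makes angle θ = 127° with the incident direction, so by the law of cosines:
|p⃗_e|² = p₀² + p'² − 2p₀p'cos θ
|p⃗_e|² = (2.2286e-22)² + (9.6594e-23)² − 2·2.2286e-22·9.6594e-23·cos(127°)
|p⃗_e| = 2.9139e-22 kg·m/s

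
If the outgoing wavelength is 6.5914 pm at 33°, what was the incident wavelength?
6.2000 pm

From λ' = λ + Δλ, we have λ = λ' - Δλ

First calculate the Compton shift:
Δλ = λ_C(1 - cos θ)
Δλ = 2.4263 × (1 - cos(33°))
Δλ = 2.4263 × 0.1613
Δλ = 0.3914 pm

Initial wavelength:
λ = λ' - Δλ
λ = 6.5914 - 0.3914
λ = 6.2000 pm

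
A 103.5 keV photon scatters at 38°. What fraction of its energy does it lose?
0.0412 (or 4.12%)

Calculate initial and final photon energies:

Initial: E₀ = 103.5 keV → λ₀ = 11.9791 pm
Compton shift: Δλ = 0.5144 pm
Final wavelength: λ' = 12.4935 pm
Final energy: E' = 99.2390 keV

Fractional energy loss:
(E₀ - E')/E₀ = (103.5000 - 99.2390)/103.5000
= 4.2610/103.5000
= 0.0412
= 4.12%

(Intermediate values are shown rounded; full precision is carried through to the final answer.)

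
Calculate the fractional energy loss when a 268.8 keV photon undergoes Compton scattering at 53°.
0.1732 (or 17.32%)

Calculate initial and final photon energies:

Initial: E₀ = 268.8 keV → λ₀ = 4.6125 pm
Compton shift: Δλ = 0.9661 pm
Final wavelength: λ' = 5.5786 pm
Final energy: E' = 222.2486 keV

Fractional energy loss:
(E₀ - E')/E₀ = (268.8000 - 222.2486)/268.8000
= 46.5514/268.8000
= 0.1732
= 17.32%

(Intermediate values are shown rounded; full precision is carried through to the final answer.)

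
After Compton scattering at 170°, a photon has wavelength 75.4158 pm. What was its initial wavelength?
70.6000 pm

From λ' = λ + Δλ, we have λ = λ' - Δλ

First calculate the Compton shift:
Δλ = λ_C(1 - cos θ)
Δλ = 2.4263 × (1 - cos(170°))
Δλ = 2.4263 × 1.9848
Δλ = 4.8158 pm

Initial wavelength:
λ = λ' - Δλ
λ = 75.4158 - 4.8158
λ = 70.6000 pm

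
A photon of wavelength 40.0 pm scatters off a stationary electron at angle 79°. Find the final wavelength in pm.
41.9633 pm

Using the Compton scattering formula:
λ' = λ + Δλ = λ + λ_C(1 - cos θ)

Given:
- Initial wavelength λ = 40.0 pm
- Scattering angle θ = 79°
- Compton wavelength λ_C ≈ 2.4263 pm

Calculate the shift:
Δλ = 2.4263 × (1 - cos(79°))
Δλ = 2.4263 × 0.8092
Δλ = 1.9633 pm

Final wavelength:
λ' = 40.0 + 1.9633 = 41.9633 pm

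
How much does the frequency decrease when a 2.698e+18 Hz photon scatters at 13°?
1.509e+15 Hz (decrease)

Convert frequency to wavelength (c = 299792458 m/s):
λ₀ = c/f₀ = 299792458/2.698e+18 = 1.1111655e-10 m = 111.1166 pm

Calculate Compton shift:
Δλ = λ_C(1 - cos(13°)) = 0.0622 pm

Final wavelength:
λ' = λ₀ + Δλ = 111.1166 + 0.0622 = 111.1787 pm

Final frequency:
f' = c/λ' = 299792458/1.1117874e-10 = 2.6964909e+18 Hz

Frequency shift (decrease):
Δf = f₀ - f' = 2.698e+18 - 2.6964909e+18 = 1.509e+15 Hz

(Intermediate values are shown rounded; full precision is carried through to the final answer.)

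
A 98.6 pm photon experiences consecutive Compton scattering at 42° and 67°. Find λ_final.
100.7015 pm

Apply Compton shift twice:

First scattering at θ₁ = 42°:
Δλ₁ = λ_C(1 - cos(42°))
Δλ₁ = 2.4263 × 0.2569
Δλ₁ = 0.6232 pm

After first scattering:
λ₁ = 98.6 + 0.6232 = 99.2232 pm

Second scattering at θ₂ = 67°:
Δλ₂ = λ_C(1 - cos(67°))
Δλ₂ = 2.4263 × 0.6093
Δλ₂ = 1.4783 pm

Final wavelength:
λ₂ = 99.2232 + 1.4783 = 100.7015 pm

Total shift: Δλ_total = 0.6232 + 1.4783 = 2.1015 pm

(Intermediate values are shown rounded; full precision is carried through to the final answer.)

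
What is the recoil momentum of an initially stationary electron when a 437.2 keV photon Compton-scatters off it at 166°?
3.1876e-22 kg·m/s

The electron is initially at rest, so by conservation of momentum:
p⃗_e = p⃗₀ − p⃗'  (incident photon momentum minus scattered photon momentum)

Photon momentum magnitudes (p = h/λ = E/c):
λ₀ = hc/E₀ = 2.8359 pm → p₀ = h/λ₀ = 2.3365e-22 kg·m/s
Δλ = λ_C(1 − cos 166°) = 4.7805 pm
λ' = 7.6164 pm → p' = h/λ' = 8.6997e-23 kg·m/s

The scattered photon makes angle θ = 166° with the incident direction, so by the law of cosines:
|p⃗_e|² = p₀² + p'² − 2p₀p'cos θ
|p⃗_e|² = (2.3365e-22)² + (8.6997e-23)² − 2·2.3365e-22·8.6997e-23·cos(166°)
|p⃗_e| = 3.1876e-22 kg·m/s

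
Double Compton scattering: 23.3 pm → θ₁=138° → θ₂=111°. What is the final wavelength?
30.8252 pm

Apply Compton shift twice:

First scattering at θ₁ = 138°:
Δλ₁ = λ_C(1 - cos(138°))
Δλ₁ = 2.4263 × 1.7431
Δλ₁ = 4.2294 pm

After first scattering:
λ₁ = 23.3 + 4.2294 = 27.5294 pm

Second scattering at θ₂ = 111°:
Δλ₂ = λ_C(1 - cos(111°))
Δλ₂ = 2.4263 × 1.3584
Δλ₂ = 3.2958 pm

Final wavelength:
λ₂ = 27.5294 + 3.2958 = 30.8252 pm

Total shift: Δλ_total = 4.2294 + 3.2958 = 7.5252 pm

(Intermediate values are shown rounded; full precision is carried through to the final answer.)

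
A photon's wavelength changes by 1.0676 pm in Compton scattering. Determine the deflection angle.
55.94°

From the Compton formula Δλ = λ_C(1 - cos θ), we can solve for θ:

cos θ = 1 - Δλ/λ_C

Given:
- Δλ = 1.0676 pm
- λ_C = h/(m_e·c) ≈ 2.42631024 pm

cos θ = 1 - 1.0676/2.42631024
cos θ = 1 - 0.440010
cos θ = 0.559990

θ = arccos(0.559990)
θ = 55.94°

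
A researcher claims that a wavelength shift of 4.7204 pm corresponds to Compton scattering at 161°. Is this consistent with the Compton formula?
Yes, consistent

Calculate the expected shift for θ = 161°:

Δλ_expected = λ_C(1 - cos(161°))
Δλ_expected = 2.4263 × (1 - cos(161°))
Δλ_expected = 2.4263 × 1.9455
Δλ_expected = 4.7204 pm

Given shift: 4.7204 pm
Expected shift: 4.7204 pm
Difference: 0.0000 pm

The values match. This is consistent with Compton scattering at the stated angle.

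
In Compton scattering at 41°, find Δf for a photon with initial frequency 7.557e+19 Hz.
9.858e+18 Hz (decrease)

Convert frequency to wavelength (c = 299792458 m/s):
λ₀ = c/f₀ = 299792458/7.557e+19 = 3.9670829e-12 m = 3.9671 pm

Calculate Compton shift:
Δλ = λ_C(1 - cos(41°)) = 0.5952 pm

Final wavelength:
λ' = λ₀ + Δλ = 3.9671 + 0.5952 = 4.5622 pm

Final frequency:
f' = c/λ' = 299792458/4.5622336e-12 = 6.5711773e+19 Hz

Frequency shift (decrease):
Δf = f₀ - f' = 7.557e+19 - 6.5711773e+19 = 9.858e+18 Hz

(Intermediate values are shown rounded; full precision is carried through to the final answer.)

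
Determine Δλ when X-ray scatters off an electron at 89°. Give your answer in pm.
2.3840 pm

Using the Compton scattering formula:
Δλ = λ_C(1 - cos θ)

where λ_C = h/(m_e·c) ≈ 2.4263 pm is the Compton wavelength of an electron.

For θ = 89°:
cos(89°) = 0.0175
1 - cos(89°) = 0.9825

Δλ = 2.4263 × 0.9825
Δλ = 2.3840 pm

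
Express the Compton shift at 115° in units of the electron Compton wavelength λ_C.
1.4226 λ_C

The Compton shift formula is:
Δλ = λ_C(1 - cos θ)

Dividing both sides by λ_C:
Δλ/λ_C = 1 - cos θ

For θ = 115°:
Δλ/λ_C = 1 - cos(115°)
Δλ/λ_C = 1 - -0.4226
Δλ/λ_C = 1.4226

This means the shift is 1.4226 × λ_C = 3.4517 pm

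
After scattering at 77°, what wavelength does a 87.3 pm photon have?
89.1805 pm

Using the Compton scattering formula:
λ' = λ + Δλ = λ + λ_C(1 - cos θ)

Given:
- Initial wavelength λ = 87.3 pm
- Scattering angle θ = 77°
- Compton wavelength λ_C ≈ 2.4263 pm

Calculate the shift:
Δλ = 2.4263 × (1 - cos(77°))
Δλ = 2.4263 × 0.7750
Δλ = 1.8805 pm

Final wavelength:
λ' = 87.3 + 1.8805 = 89.1805 pm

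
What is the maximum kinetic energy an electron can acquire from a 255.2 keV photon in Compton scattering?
127.5252 keV

Maximum energy transfer occurs at θ = 180° (backscattering).

Initial photon: E₀ = 255.2 keV → λ₀ = 4.8583 pm

Maximum Compton shift (at 180°):
Δλ_max = 2λ_C = 2 × 2.4263 = 4.8526 pm

Final wavelength:
λ' = 4.8583 + 4.8526 = 9.7109 pm

Minimum photon energy (maximum energy to electron):
E'_min = hc/λ' = 127.6748 keV

Maximum electron kinetic energy:
K_max = E₀ - E'_min = 255.2000 - 127.6748 = 127.5252 keV

(Intermediate values are shown rounded; full precision is carried through to the final answer.)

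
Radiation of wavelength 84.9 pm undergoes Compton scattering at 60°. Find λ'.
86.1132 pm

Using the Compton formula: λ' = λ + λ_C(1 − cos θ)

For θ = 60°, cos θ = 1/2 (exact) = 0.5000, so:
1 − cos 60° = 1 − (1/2) = 0.5000

Δλ = λ_C × 0.5000 = 2.4263 × 0.5000 = 1.2132 pm

λ' = 84.9 + 1.2132 = 86.1132 pm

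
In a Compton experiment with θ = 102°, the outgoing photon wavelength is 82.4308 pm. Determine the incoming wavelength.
79.5000 pm

From λ' = λ + Δλ, we have λ = λ' - Δλ

First calculate the Compton shift:
Δλ = λ_C(1 - cos θ)
Δλ = 2.4263 × (1 - cos(102°))
Δλ = 2.4263 × 1.2079
Δλ = 2.9308 pm

Initial wavelength:
λ = λ' - Δλ
λ = 82.4308 - 2.9308
λ = 79.5000 pm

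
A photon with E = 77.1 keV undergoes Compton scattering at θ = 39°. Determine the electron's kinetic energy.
2.5081 keV

By energy conservation: K_e = E_initial - E_final

First find the scattered photon energy:
Initial wavelength: λ = hc/E = 16.0810 pm
Compton shift: Δλ = λ_C(1 - cos(39°)) = 0.5407 pm
Final wavelength: λ' = 16.0810 + 0.5407 = 16.6217 pm
Final photon energy: E' = hc/λ' = 74.5919 keV

Electron kinetic energy:
K_e = E - E' = 77.1000 - 74.5919 = 2.5081 keV

(Intermediate values are shown rounded; full precision is carried through to the final answer.)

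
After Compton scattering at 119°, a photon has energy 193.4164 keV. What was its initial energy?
441.6001 keV

Convert final energy to wavelength (hc ≈ 1239.842 keV·pm):
λ' = hc/E' = 1239.842 / 193.4164 = 6.4102 pm

Calculate the Compton shift:
Δλ = λ_C(1 - cos(119°))
Δλ = 2.4263 × (1 - cos(119°))
Δλ = 3.6026 pm

Initial wavelength:
λ = λ' - Δλ = 6.4102 - 3.6026 = 2.8076 pm

Initial energy:
E = hc/λ = 1239.842 / 2.8076 = 441.6001 keV

(Intermediate values are shown rounded; full precision is carried through to the final answer.)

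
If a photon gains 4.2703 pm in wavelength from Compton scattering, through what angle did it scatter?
139.46°

From the Compton formula Δλ = λ_C(1 - cos θ), we can solve for θ:

cos θ = 1 - Δλ/λ_C

Given:
- Δλ = 4.2703 pm
- λ_C = h/(m_e·c) ≈ 2.42631024 pm

cos θ = 1 - 4.2703/2.42631024
cos θ = 1 - 1.759998
cos θ = -0.759998

θ = arccos(-0.759998)
θ = 139.46°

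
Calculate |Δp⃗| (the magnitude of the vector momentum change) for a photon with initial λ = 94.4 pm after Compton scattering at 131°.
1.2514e-23 kg·m/s

Photon momentum magnitude is p = h/λ.

Initial momentum:
p₀ = h/λ = 6.6261e-34/9.4400e-11 = 7.0191e-24 kg·m/s

After scattering:
λ' = λ + Δλ = 94.4 + 4.0181 = 98.4181 pm
p' = h/λ' = 6.6261e-34/9.8418e-11 = 6.7326e-24 kg·m/s

Momentum is a vector; the scattered photon's direction makes angle θ = 131° with the incident direction. The magnitude of the vector change Δp⃗ = p⃗₀ − p⃗' is found from the law of cosines:
|Δp⃗|² = p₀² + p'² − 2p₀p'cos θ
|Δp⃗|² = (7.0191e-24)² + (6.7326e-24)² − 2·7.0191e-24·6.7326e-24·cos(131°)
|Δp⃗| = 1.2514e-23 kg·m/s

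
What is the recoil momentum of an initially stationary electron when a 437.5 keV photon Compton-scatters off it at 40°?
1.5111e-22 kg·m/s

The electron is initially at rest, so by conservation of momentum:
p⃗_e = p⃗₀ − p⃗'  (incident photon momentum minus scattered photon momentum)

Photon momentum magnitudes (p = h/λ = E/c):
λ₀ = hc/E₀ = 2.8339 pm → p₀ = h/λ₀ = 2.3381e-22 kg·m/s
Δλ = λ_C(1 − cos 40°) = 0.5676 pm
λ' = 3.4016 pm → p' = h/λ' = 1.9479e-22 kg·m/s

The scattered photon makes angle θ = 40° with the incident direction, so by the law of cosines:
|p⃗_e|² = p₀² + p'² − 2p₀p'cos θ
|p⃗_e|² = (2.3381e-22)² + (1.9479e-22)² − 2·2.3381e-22·1.9479e-22·cos(40°)
|p⃗_e| = 1.5111e-22 kg·m/s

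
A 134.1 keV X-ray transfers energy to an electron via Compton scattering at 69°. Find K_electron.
19.3259 keV

By energy conservation: K_e = E_initial - E_final

First find the scattered photon energy:
Initial wavelength: λ = hc/E = 9.2457 pm
Compton shift: Δλ = λ_C(1 - cos(69°)) = 1.5568 pm
Final wavelength: λ' = 9.2457 + 1.5568 = 10.8025 pm
Final photon energy: E' = hc/λ' = 114.7741 keV

Electron kinetic energy:
K_e = E - E' = 134.1000 - 114.7741 = 19.3259 keV

(Intermediate values are shown rounded; full precision is carried through to the final answer.)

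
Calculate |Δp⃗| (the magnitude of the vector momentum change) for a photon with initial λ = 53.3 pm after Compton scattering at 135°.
2.2145e-23 kg·m/s

Photon momentum magnitude is p = h/λ.

Initial momentum:
p₀ = h/λ = 6.6261e-34/5.3300e-11 = 1.2432e-23 kg·m/s

After scattering:
λ' = λ + Δλ = 53.3 + 4.1420 = 57.4420 pm
p' = h/λ' = 6.6261e-34/5.7442e-11 = 1.1535e-23 kg·m/s

Momentum is a vector; the scattered photon's direction makes angle θ = 135° with the incident direction. The magnitude of the vector change Δp⃗ = p⃗₀ − p⃗' is found from the law of cosines:
|Δp⃗|² = p₀² + p'² − 2p₀p'cos θ
|Δp⃗|² = (1.2432e-23)² + (1.1535e-23)² − 2·1.2432e-23·1.1535e-23·cos(135°)
|Δp⃗| = 2.2145e-23 kg·m/s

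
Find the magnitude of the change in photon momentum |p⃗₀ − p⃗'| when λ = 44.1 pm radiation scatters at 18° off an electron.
4.6947e-24 kg·m/s

Photon momentum magnitude is p = h/λ.

Initial momentum:
p₀ = h/λ = 6.6261e-34/4.4100e-11 = 1.5025e-23 kg·m/s

After scattering:
λ' = λ + Δλ = 44.1 + 0.1188 = 44.2188 pm
p' = h/λ' = 6.6261e-34/4.4219e-11 = 1.4985e-23 kg·m/s

Momentum is a vector; the scattered photon's direction makes angle θ = 18° with the incident direction. The magnitude of the vector change Δp⃗ = p⃗₀ − p⃗' is found from the law of cosines:
|Δp⃗|² = p₀² + p'² − 2p₀p'cos θ
|Δp⃗|² = (1.5025e-23)² + (1.4985e-23)² − 2·1.5025e-23·1.4985e-23·cos(18°)
|Δp⃗| = 4.6947e-24 kg·m/s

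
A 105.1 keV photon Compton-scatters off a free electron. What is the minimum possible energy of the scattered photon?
74.4676 keV (at θ = 180°)

The scattered photon has minimum energy when its wavelength is maximum, i.e., when the Compton shift Δλ = λ_C(1 − cos θ) is maximum. This occurs at θ = 180° (backscattering), giving Δλ_max = 2λ_C = 4.8526 pm.

Initial wavelength: λ₀ = hc/E₀ = 11.7968 pm
Maximum final wavelength: λ'_max = λ₀ + 2λ_C = 11.7968 + 4.8526 = 16.6494 pm
Minimum final energy: E'_min = hc/λ'_max = 74.4676 keV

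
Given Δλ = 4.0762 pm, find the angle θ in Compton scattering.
132.84°

From the Compton formula Δλ = λ_C(1 - cos θ), we can solve for θ:

cos θ = 1 - Δλ/λ_C

Given:
- Δλ = 4.0762 pm
- λ_C = h/(m_e·c) ≈ 2.42631024 pm

cos θ = 1 - 4.0762/2.42631024
cos θ = 1 - 1.680000
cos θ = -0.680000

θ = arccos(-0.680000)
θ = 132.84°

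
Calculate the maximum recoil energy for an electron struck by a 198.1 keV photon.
86.5160 keV

Maximum energy transfer occurs at θ = 180° (backscattering).

Initial photon: E₀ = 198.1 keV → λ₀ = 6.2587 pm

Maximum Compton shift (at 180°):
Δλ_max = 2λ_C = 2 × 2.4263 = 4.8526 pm

Final wavelength:
λ' = 6.2587 + 4.8526 = 11.1113 pm

Minimum photon energy (maximum energy to electron):
E'_min = hc/λ' = 111.5840 keV

Maximum electron kinetic energy:
K_max = E₀ - E'_min = 198.1000 - 111.5840 = 86.5160 keV

(Intermediate values are shown rounded; full precision is carried through to the final answer.)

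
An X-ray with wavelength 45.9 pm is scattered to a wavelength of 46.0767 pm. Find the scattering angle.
22.00°

First find the wavelength shift:
Δλ = λ' - λ = 46.0767 - 45.9 = 0.1767 pm

Using Δλ = λ_C(1 - cos θ), with λ_C = h/(m_e·c) ≈ 2.42631024 pm:
cos θ = 1 - Δλ/λ_C
cos θ = 1 - 0.1767/2.42631024
cos θ = 0.927173

θ = arccos(0.927173)
θ = 22.00°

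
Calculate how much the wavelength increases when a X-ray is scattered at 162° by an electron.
4.7339 pm

Using the Compton scattering formula:
Δλ = λ_C(1 - cos θ)

where λ_C = h/(m_e·c) ≈ 2.4263 pm is the Compton wavelength of an electron.

For θ = 162°:
cos(162°) = -0.9511
1 - cos(162°) = 1.9511

Δλ = 2.4263 × 1.9511
Δλ = 4.7339 pm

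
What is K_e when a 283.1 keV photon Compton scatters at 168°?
148.0280 keV

By energy conservation: K_e = E_initial - E_final

First find the scattered photon energy:
Initial wavelength: λ = hc/E = 4.3795 pm
Compton shift: Δλ = λ_C(1 - cos(168°)) = 4.7996 pm
Final wavelength: λ' = 4.3795 + 4.7996 = 9.1791 pm
Final photon energy: E' = hc/λ' = 135.0720 keV

Electron kinetic energy:
K_e = E - E' = 283.1000 - 135.0720 = 148.0280 keV

(Intermediate values are shown rounded; full precision is carried through to the final answer.)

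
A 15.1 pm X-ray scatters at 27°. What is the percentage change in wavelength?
1.7513%

Calculate the Compton shift:
Δλ = λ_C(1 - cos(27°))
Δλ = 2.4263 × (1 - cos(27°))
Δλ = 2.4263 × 0.1090
Δλ = 0.2645 pm

Percentage change:
(Δλ/λ₀) × 100 = (0.2645/15.1) × 100
= 1.7513%

(Intermediate values are shown rounded; full precision is carried through to the final answer.)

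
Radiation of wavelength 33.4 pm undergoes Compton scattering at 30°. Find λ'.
33.7251 pm

Using the Compton formula: λ' = λ + λ_C(1 − cos θ)

For θ = 30°, cos θ = √3/2 (exact) ≈ 0.8660, so:
1 − cos 30° = 1 − (√3/2) ≈ 0.1340

Δλ = λ_C × 0.1340 = 2.4263 × 0.1340 = 0.3251 pm

λ' = 33.4 + 0.3251 = 33.7251 pm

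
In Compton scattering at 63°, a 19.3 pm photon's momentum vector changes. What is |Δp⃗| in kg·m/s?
3.4775e-23 kg·m/s

Photon momentum magnitude is p = h/λ.

Initial momentum:
p₀ = h/λ = 6.6261e-34/1.9300e-11 = 3.4332e-23 kg·m/s

After scattering:
λ' = λ + Δλ = 19.3 + 1.3248 = 20.6248 pm
p' = h/λ' = 6.6261e-34/2.0625e-11 = 3.2127e-23 kg·m/s

Momentum is a vector; the scattered photon's direction makes angle θ = 63° with the incident direction. The magnitude of the vector change Δp⃗ = p⃗₀ − p⃗' is found from the law of cosines:
|Δp⃗|² = p₀² + p'² − 2p₀p'cos θ
|Δp⃗|² = (3.4332e-23)² + (3.2127e-23)² − 2·3.4332e-23·3.2127e-23·cos(63°)
|Δp⃗| = 3.4775e-23 kg·m/s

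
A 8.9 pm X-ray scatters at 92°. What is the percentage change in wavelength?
28.2133%

Calculate the Compton shift:
Δλ = λ_C(1 - cos(92°))
Δλ = 2.4263 × (1 - cos(92°))
Δλ = 2.4263 × 1.0349
Δλ = 2.5110 pm

Percentage change:
(Δλ/λ₀) × 100 = (2.5110/8.9) × 100
= 28.2133%

(Intermediate values are shown rounded; full precision is carried through to the final answer.)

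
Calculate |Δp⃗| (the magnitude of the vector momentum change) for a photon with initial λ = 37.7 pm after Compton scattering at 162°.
3.2784e-23 kg·m/s

Photon momentum magnitude is p = h/λ.

Initial momentum:
p₀ = h/λ = 6.6261e-34/3.7700e-11 = 1.7576e-23 kg·m/s

After scattering:
λ' = λ + Δλ = 37.7 + 4.7339 = 42.4339 pm
p' = h/λ' = 6.6261e-34/4.2434e-11 = 1.5615e-23 kg·m/s

Momentum is a vector; the scattered photon's direction makes angle θ = 162° with the incident direction. The magnitude of the vector change Δp⃗ = p⃗₀ − p⃗' is found from the law of cosines:
|Δp⃗|² = p₀² + p'² − 2p₀p'cos θ
|Δp⃗|² = (1.7576e-23)² + (1.5615e-23)² − 2·1.7576e-23·1.5615e-23·cos(162°)
|Δp⃗| = 3.2784e-23 kg·m/s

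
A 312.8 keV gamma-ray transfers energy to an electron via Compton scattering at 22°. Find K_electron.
13.3476 keV

By energy conservation: K_e = E_initial - E_final

First find the scattered photon energy:
Initial wavelength: λ = hc/E = 3.9637 pm
Compton shift: Δλ = λ_C(1 - cos(22°)) = 0.1767 pm
Final wavelength: λ' = 3.9637 + 0.1767 = 4.1404 pm
Final photon energy: E' = hc/λ' = 299.4524 keV

Electron kinetic energy:
K_e = E - E' = 312.8000 - 299.4524 = 13.3476 keV

(Intermediate values are shown rounded; full precision is carried through to the final answer.)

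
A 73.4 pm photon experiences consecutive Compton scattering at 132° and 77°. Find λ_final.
79.3303 pm

Apply Compton shift twice:

First scattering at θ₁ = 132°:
Δλ₁ = λ_C(1 - cos(132°))
Δλ₁ = 2.4263 × 1.6691
Δλ₁ = 4.0498 pm

After first scattering:
λ₁ = 73.4 + 4.0498 = 77.4498 pm

Second scattering at θ₂ = 77°:
Δλ₂ = λ_C(1 - cos(77°))
Δλ₂ = 2.4263 × 0.7750
Δλ₂ = 1.8805 pm

Final wavelength:
λ₂ = 77.4498 + 1.8805 = 79.3303 pm

Total shift: Δλ_total = 4.0498 + 1.8805 = 5.9303 pm

(Intermediate values are shown rounded; full precision is carried through to the final answer.)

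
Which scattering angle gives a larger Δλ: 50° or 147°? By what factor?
147° produces the larger shift by a factor of 5.147

Calculate both shifts using Δλ = λ_C(1 - cos θ):

For θ₁ = 50°:
Δλ₁ = 2.4263 × (1 - cos(50°))
Δλ₁ = 2.4263 × 0.3572
Δλ₁ = 0.8667 pm

For θ₂ = 147°:
Δλ₂ = 2.4263 × (1 - cos(147°))
Δλ₂ = 2.4263 × 1.8387
Δλ₂ = 4.4612 pm

The 147° angle produces the larger shift.
Ratio: 4.4612/0.8667 = 5.147

(Intermediate values are shown rounded; full precision is carried through to the final answer.)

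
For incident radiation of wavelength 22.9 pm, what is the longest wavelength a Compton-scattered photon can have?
27.7526 pm (at θ = 180°)

The Compton shift is Δλ = λ_C(1 − cos θ).

Since cos θ ranges from −1 to 1, the factor (1 − cos θ) ranges from 0 to 2; the maximum shift occurs at θ = 180° (backscattering):
Δλ_max = 2λ_C = 2 × 2.4263 pm = 4.8526 pm

Maximum scattered wavelength:
λ'_max = λ₀ + Δλ_max = 22.9 + 4.8526 = 27.7526 pm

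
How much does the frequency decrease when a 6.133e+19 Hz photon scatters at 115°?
2.538e+19 Hz (decrease)

Convert frequency to wavelength (c = 299792458 m/s):
λ₀ = c/f₀ = 299792458/6.133e+19 = 4.8881862e-12 m = 4.8882 pm

Calculate Compton shift:
Δλ = λ_C(1 - cos(115°)) = 3.4517 pm

Final wavelength:
λ' = λ₀ + Δλ = 4.8882 + 3.4517 = 8.3399 pm

Final frequency:
f' = c/λ' = 299792458/8.3398994e-12 = 3.5946771e+19 Hz

Frequency shift (decrease):
Δf = f₀ - f' = 6.133e+19 - 3.5946771e+19 = 2.538e+19 Hz

(Intermediate values are shown rounded; full precision is carried through to the final answer.)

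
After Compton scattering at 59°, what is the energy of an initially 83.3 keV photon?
77.1971 keV

First convert energy to wavelength:
λ = hc/E, with hc ≈ 1239.842 keV·pm (i.e. 1239.842 eV·nm)

For E = 83.3 keV = 83300 eV:
λ = 1239.842 keV·pm / 83.3 keV
λ = 14.8841 pm

Calculate the Compton shift:
Δλ = λ_C(1 - cos(59°)) = 2.4263 × 0.4850
Δλ = 1.1767 pm

Final wavelength:
λ' = 14.8841 + 1.1767 = 16.0607 pm

Final energy:
E' = hc/λ' = 1239.842 / 16.0607 = 77.1971 keV

(Intermediate values are shown rounded; full precision is carried through to the final answer.)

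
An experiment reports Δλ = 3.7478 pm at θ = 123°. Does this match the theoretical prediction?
Yes, consistent

Calculate the expected shift for θ = 123°:

Δλ_expected = λ_C(1 - cos(123°))
Δλ_expected = 2.4263 × (1 - cos(123°))
Δλ_expected = 2.4263 × 1.5446
Δλ_expected = 3.7478 pm

Given shift: 3.7478 pm
Expected shift: 3.7478 pm
Difference: 0.0000 pm

The values match. This is consistent with Compton scattering at the stated angle.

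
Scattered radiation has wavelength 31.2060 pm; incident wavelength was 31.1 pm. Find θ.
17.00°

First find the wavelength shift:
Δλ = λ' - λ = 31.2060 - 31.1 = 0.1060 pm

Using Δλ = λ_C(1 - cos θ), with λ_C = h/(m_e·c) ≈ 2.42631024 pm:
cos θ = 1 - Δλ/λ_C
cos θ = 1 - 0.1060/2.42631024
cos θ = 0.956312

θ = arccos(0.956312)
θ = 17.00°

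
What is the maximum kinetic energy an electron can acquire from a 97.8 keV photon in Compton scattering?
27.0729 keV

Maximum energy transfer occurs at θ = 180° (backscattering).

Initial photon: E₀ = 97.8 keV → λ₀ = 12.6773 pm

Maximum Compton shift (at 180°):
Δλ_max = 2λ_C = 2 × 2.4263 = 4.8526 pm

Final wavelength:
λ' = 12.6773 + 4.8526 = 17.5299 pm

Minimum photon energy (maximum energy to electron):
E'_min = hc/λ' = 70.7271 keV

Maximum electron kinetic energy:
K_max = E₀ - E'_min = 97.8000 - 70.7271 = 27.0729 keV

(Intermediate values are shown rounded; full precision is carried through to the final answer.)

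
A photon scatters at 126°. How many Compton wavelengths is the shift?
1.5878 λ_C

The Compton shift formula is:
Δλ = λ_C(1 - cos θ)

Dividing both sides by λ_C:
Δλ/λ_C = 1 - cos θ

For θ = 126°:
Δλ/λ_C = 1 - cos(126°)
Δλ/λ_C = 1 - -0.5878
Δλ/λ_C = 1.5878

This means the shift is 1.5878 × λ_C = 3.8525 pm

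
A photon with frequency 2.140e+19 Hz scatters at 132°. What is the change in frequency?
4.799e+18 Hz (decrease)

Convert frequency to wavelength (c = 299792458 m/s):
λ₀ = c/f₀ = 299792458/2.140e+19 = 1.4008993e-11 m = 14.0090 pm

Calculate Compton shift:
Δλ = λ_C(1 - cos(132°)) = 4.0498 pm

Final wavelength:
λ' = λ₀ + Δλ = 14.0090 + 4.0498 = 18.0588 pm

Final frequency:
f' = c/λ' = 299792458/1.8058822e-11 = 1.6600887e+19 Hz

Frequency shift (decrease):
Δf = f₀ - f' = 2.140e+19 - 1.6600887e+19 = 4.799e+18 Hz

(Intermediate values are shown rounded; full precision is carried through to the final answer.)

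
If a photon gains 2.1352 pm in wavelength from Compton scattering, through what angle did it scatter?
83.11°

From the Compton formula Δλ = λ_C(1 - cos θ), we can solve for θ:

cos θ = 1 - Δλ/λ_C

Given:
- Δλ = 2.1352 pm
- λ_C = h/(m_e·c) ≈ 2.42631024 pm

cos θ = 1 - 2.1352/2.42631024
cos θ = 1 - 0.880019
cos θ = 0.119981

θ = arccos(0.119981)
θ = 83.11°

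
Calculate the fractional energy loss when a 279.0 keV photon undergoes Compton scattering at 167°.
0.5188 (or 51.88%)

Calculate initial and final photon energies:

Initial: E₀ = 279.0 keV → λ₀ = 4.4439 pm
Compton shift: Δλ = 4.7904 pm
Final wavelength: λ' = 9.2343 pm
Final energy: E' = 134.2647 keV

Fractional energy loss:
(E₀ - E')/E₀ = (279.0000 - 134.2647)/279.0000
= 144.7353/279.0000
= 0.5188
= 51.88%

(Intermediate values are shown rounded; full precision is carried through to the final answer.)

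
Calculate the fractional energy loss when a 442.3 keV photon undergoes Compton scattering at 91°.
0.4683 (or 46.83%)

Calculate initial and final photon energies:

Initial: E₀ = 442.3 keV → λ₀ = 2.8032 pm
Compton shift: Δλ = 2.4687 pm
Final wavelength: λ' = 5.2718 pm
Final energy: E' = 235.1827 keV

Fractional energy loss:
(E₀ - E')/E₀ = (442.3000 - 235.1827)/442.3000
= 207.1173/442.3000
= 0.4683
= 46.83%

(Intermediate values are shown rounded; full precision is carried through to the final answer.)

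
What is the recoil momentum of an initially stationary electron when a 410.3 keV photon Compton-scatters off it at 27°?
9.9745e-23 kg·m/s

The electron is initially at rest, so by conservation of momentum:
p⃗_e = p⃗₀ − p⃗'  (incident photon momentum minus scattered photon momentum)

Photon momentum magnitudes (p = h/λ = E/c):
λ₀ = hc/E₀ = 3.0218 pm → p₀ = h/λ₀ = 2.1928e-22 kg·m/s
Δλ = λ_C(1 − cos 27°) = 0.2645 pm
λ' = 3.2862 pm → p' = h/λ' = 2.0163e-22 kg·m/s

The scattered photon makes angle θ = 27° with the incident direction, so by the law of cosines:
|p⃗_e|² = p₀² + p'² − 2p₀p'cos θ
|p⃗_e|² = (2.1928e-22)² + (2.0163e-22)² − 2·2.1928e-22·2.0163e-22·cos(27°)
|p⃗_e| = 9.9745e-23 kg·m/s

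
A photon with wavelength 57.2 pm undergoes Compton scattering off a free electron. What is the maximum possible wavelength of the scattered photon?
62.0526 pm (at θ = 180°)

The Compton shift is Δλ = λ_C(1 − cos θ).

Since cos θ ranges from −1 to 1, the factor (1 − cos θ) ranges from 0 to 2; the maximum shift occurs at θ = 180° (backscattering):
Δλ_max = 2λ_C = 2 × 2.4263 pm = 4.8526 pm

Maximum scattered wavelength:
λ'_max = λ₀ + Δλ_max = 57.2 + 4.8526 = 62.0526 pm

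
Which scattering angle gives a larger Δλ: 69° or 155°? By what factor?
155° produces the larger shift by a factor of 2.971

Calculate both shifts using Δλ = λ_C(1 - cos θ):

For θ₁ = 69°:
Δλ₁ = 2.4263 × (1 - cos(69°))
Δλ₁ = 2.4263 × 0.6416
Δλ₁ = 1.5568 pm

For θ₂ = 155°:
Δλ₂ = 2.4263 × (1 - cos(155°))
Δλ₂ = 2.4263 × 1.9063
Δλ₂ = 4.6253 pm

The 155° angle produces the larger shift.
Ratio: 4.6253/1.5568 = 2.971

(Intermediate values are shown rounded; full precision is carried through to the final answer.)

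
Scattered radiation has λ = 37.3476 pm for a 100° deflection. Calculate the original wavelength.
34.5000 pm

From λ' = λ + Δλ, we have λ = λ' - Δλ

First calculate the Compton shift:
Δλ = λ_C(1 - cos θ)
Δλ = 2.4263 × (1 - cos(100°))
Δλ = 2.4263 × 1.1736
Δλ = 2.8476 pm

Initial wavelength:
λ = λ' - Δλ
λ = 37.3476 - 2.8476
λ = 34.5000 pm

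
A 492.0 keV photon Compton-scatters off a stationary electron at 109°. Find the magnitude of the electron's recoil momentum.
3.1978e-22 kg·m/s

The electron is initially at rest, so by conservation of momentum:
p⃗_e = p⃗₀ − p⃗'  (incident photon momentum minus scattered photon momentum)

Photon momentum magnitudes (p = h/λ = E/c):
λ₀ = hc/E₀ = 2.5200 pm → p₀ = h/λ₀ = 2.6294e-22 kg·m/s
Δλ = λ_C(1 − cos 109°) = 3.2162 pm
λ' = 5.7362 pm → p' = h/λ' = 1.1551e-22 kg·m/s

The scattered photon makes angle θ = 109° with the incident direction, so by the law of cosines:
|p⃗_e|² = p₀² + p'² − 2p₀p'cos θ
|p⃗_e|² = (2.6294e-22)² + (1.1551e-22)² − 2·2.6294e-22·1.1551e-22·cos(109°)
|p⃗_e| = 3.1978e-22 kg·m/s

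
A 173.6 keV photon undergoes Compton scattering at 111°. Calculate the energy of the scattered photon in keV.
118.7842 keV

First convert energy to wavelength:
λ = hc/E, with hc ≈ 1239.842 keV·pm (i.e. 1239.842 eV·nm)

For E = 173.6 keV = 173600 eV:
λ = 1239.842 keV·pm / 173.6 keV
λ = 7.1419 pm

Calculate the Compton shift:
Δλ = λ_C(1 - cos(111°)) = 2.4263 × 1.3584
Δλ = 3.2958 pm

Final wavelength:
λ' = 7.1419 + 3.2958 = 10.4378 pm

Final energy:
E' = hc/λ' = 1239.842 / 10.4378 = 118.7842 keV

(Intermediate values are shown rounded; full precision is carried through to the final answer.)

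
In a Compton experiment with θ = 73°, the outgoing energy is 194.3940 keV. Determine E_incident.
266.0001 keV

Convert final energy to wavelength (hc ≈ 1239.842 keV·pm):
λ' = hc/E' = 1239.842 / 194.3940 = 6.3780 pm

Calculate the Compton shift:
Δλ = λ_C(1 - cos(73°))
Δλ = 2.4263 × (1 - cos(73°))
Δλ = 1.7169 pm

Initial wavelength:
λ = λ' - Δλ = 6.3780 - 1.7169 = 4.6611 pm

Initial energy:
E = hc/λ = 1239.842 / 4.6611 = 266.0001 keV

(Intermediate values are shown rounded; full precision is carried through to the final answer.)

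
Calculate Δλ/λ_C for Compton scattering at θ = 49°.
0.3439 λ_C

The Compton shift formula is:
Δλ = λ_C(1 - cos θ)

Dividing both sides by λ_C:
Δλ/λ_C = 1 - cos θ

For θ = 49°:
Δλ/λ_C = 1 - cos(49°)
Δλ/λ_C = 1 - 0.6561
Δλ/λ_C = 0.3439

This means the shift is 0.3439 × λ_C = 0.8345 pm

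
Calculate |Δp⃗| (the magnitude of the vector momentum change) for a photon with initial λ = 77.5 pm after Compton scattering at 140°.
1.5648e-23 kg·m/s

Photon momentum magnitude is p = h/λ.

Initial momentum:
p₀ = h/λ = 6.6261e-34/7.7500e-11 = 8.5498e-24 kg·m/s

After scattering:
λ' = λ + Δλ = 77.5 + 4.2850 = 81.7850 pm
p' = h/λ' = 6.6261e-34/8.1785e-11 = 8.1018e-24 kg·m/s

Momentum is a vector; the scattered photon's direction makes angle θ = 140° with the incident direction. The magnitude of the vector change Δp⃗ = p⃗₀ − p⃗' is found from the law of cosines:
|Δp⃗|² = p₀² + p'² − 2p₀p'cos θ
|Δp⃗|² = (8.5498e-24)² + (8.1018e-24)² − 2·8.5498e-24·8.1018e-24·cos(140°)
|Δp⃗| = 1.5648e-23 kg·m/s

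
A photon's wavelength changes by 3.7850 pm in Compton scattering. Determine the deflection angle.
124.05°

From the Compton formula Δλ = λ_C(1 - cos θ), we can solve for θ:

cos θ = 1 - Δλ/λ_C

Given:
- Δλ = 3.7850 pm
- λ_C = h/(m_e·c) ≈ 2.42631024 pm

cos θ = 1 - 3.7850/2.42631024
cos θ = 1 - 1.559982
cos θ = -0.559982

θ = arccos(-0.559982)
θ = 124.05°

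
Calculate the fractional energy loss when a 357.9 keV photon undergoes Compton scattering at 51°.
0.2061 (or 20.61%)

Calculate initial and final photon energies:

Initial: E₀ = 357.9 keV → λ₀ = 3.4642 pm
Compton shift: Δλ = 0.8994 pm
Final wavelength: λ' = 4.3636 pm
Final energy: E' = 284.1330 keV

Fractional energy loss:
(E₀ - E')/E₀ = (357.9000 - 284.1330)/357.9000
= 73.7670/357.9000
= 0.2061
= 20.61%

(Intermediate values are shown rounded; full precision is carried through to the final answer.)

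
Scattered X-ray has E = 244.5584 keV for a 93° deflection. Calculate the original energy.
492.7000 keV

Convert final energy to wavelength (hc ≈ 1239.842 keV·pm):
λ' = hc/E' = 1239.842 / 244.5584 = 5.0697 pm

Calculate the Compton shift:
Δλ = λ_C(1 - cos(93°))
Δλ = 2.4263 × (1 - cos(93°))
Δλ = 2.5533 pm

Initial wavelength:
λ = λ' - Δλ = 5.0697 - 2.5533 = 2.5164 pm

Initial energy:
E = hc/λ = 1239.842 / 2.5164 = 492.7000 keV

(Intermediate values are shown rounded; full precision is carried through to the final answer.)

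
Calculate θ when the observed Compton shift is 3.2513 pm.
109.88°

From the Compton formula Δλ = λ_C(1 - cos θ), we can solve for θ:

cos θ = 1 - Δλ/λ_C

Given:
- Δλ = 3.2513 pm
- λ_C = h/(m_e·c) ≈ 2.42631024 pm

cos θ = 1 - 3.2513/2.42631024
cos θ = 1 - 1.340018
cos θ = -0.340018

θ = arccos(-0.340018)
θ = 109.88°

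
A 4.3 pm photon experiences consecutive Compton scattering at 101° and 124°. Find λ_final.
10.9724 pm

Apply Compton shift twice:

First scattering at θ₁ = 101°:
Δλ₁ = λ_C(1 - cos(101°))
Δλ₁ = 2.4263 × 1.1908
Δλ₁ = 2.8893 pm

After first scattering:
λ₁ = 4.3 + 2.8893 = 7.1893 pm

Second scattering at θ₂ = 124°:
Δλ₂ = λ_C(1 - cos(124°))
Δλ₂ = 2.4263 × 1.5592
Δλ₂ = 3.7831 pm

Final wavelength:
λ₂ = 7.1893 + 3.7831 = 10.9724 pm

Total shift: Δλ_total = 2.8893 + 3.7831 = 6.6724 pm

(Intermediate values are shown rounded; full precision is carried through to the final answer.)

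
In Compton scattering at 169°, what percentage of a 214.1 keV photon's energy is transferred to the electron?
0.4536 (or 45.36%)

Calculate initial and final photon energies:

Initial: E₀ = 214.1 keV → λ₀ = 5.7909 pm
Compton shift: Δλ = 4.8080 pm
Final wavelength: λ' = 10.5990 pm
Final energy: E' = 116.9774 keV

Fractional energy loss:
(E₀ - E')/E₀ = (214.1000 - 116.9774)/214.1000
= 97.1226/214.1000
= 0.4536
= 45.36%

(Intermediate values are shown rounded; full precision is carried through to the final answer.)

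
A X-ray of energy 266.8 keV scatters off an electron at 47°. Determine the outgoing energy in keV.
228.8099 keV

First convert energy to wavelength:
λ = hc/E, with hc ≈ 1239.842 keV·pm (i.e. 1239.842 eV·nm)

For E = 266.8 keV = 266800 eV:
λ = 1239.842 keV·pm / 266.8 keV
λ = 4.6471 pm

Calculate the Compton shift:
Δλ = λ_C(1 - cos(47°)) = 2.4263 × 0.3180
Δλ = 0.7716 pm

Final wavelength:
λ' = 4.6471 + 0.7716 = 5.4187 pm

Final energy:
E' = hc/λ' = 1239.842 / 5.4187 = 228.8099 keV

(Intermediate values are shown rounded; full precision is carried through to the final answer.)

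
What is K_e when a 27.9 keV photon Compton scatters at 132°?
2.3302 keV

By energy conservation: K_e = E_initial - E_final

First find the scattered photon energy:
Initial wavelength: λ = hc/E = 44.4388 pm
Compton shift: Δλ = λ_C(1 - cos(132°)) = 4.0498 pm
Final wavelength: λ' = 44.4388 + 4.0498 = 48.4886 pm
Final photon energy: E' = hc/λ' = 25.5698 keV

Electron kinetic energy:
K_e = E - E' = 27.9000 - 25.5698 = 2.3302 keV

(Intermediate values are shown rounded; full precision is carried through to the final answer.)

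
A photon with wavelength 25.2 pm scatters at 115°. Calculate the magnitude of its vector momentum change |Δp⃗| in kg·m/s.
4.1715e-23 kg·m/s

Photon momentum magnitude is p = h/λ.

Initial momentum:
p₀ = h/λ = 6.6261e-34/2.5200e-11 = 2.6294e-23 kg·m/s

After scattering:
λ' = λ + Δλ = 25.2 + 3.4517 = 28.6517 pm
p' = h/λ' = 6.6261e-34/2.8652e-11 = 2.3126e-23 kg·m/s

Momentum is a vector; the scattered photon's direction makes angle θ = 115° with the incident direction. The magnitude of the vector change Δp⃗ = p⃗₀ − p⃗' is found from the law of cosines:
|Δp⃗|² = p₀² + p'² − 2p₀p'cos θ
|Δp⃗|² = (2.6294e-23)² + (2.3126e-23)² − 2·2.6294e-23·2.3126e-23·cos(115°)
|Δp⃗| = 4.1715e-23 kg·m/s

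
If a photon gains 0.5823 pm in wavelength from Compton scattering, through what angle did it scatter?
40.54°

From the Compton formula Δλ = λ_C(1 - cos θ), we can solve for θ:

cos θ = 1 - Δλ/λ_C

Given:
- Δλ = 0.5823 pm
- λ_C = h/(m_e·c) ≈ 2.42631024 pm

cos θ = 1 - 0.5823/2.42631024
cos θ = 1 - 0.239994
cos θ = 0.760006

θ = arccos(0.760006)
θ = 40.54°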